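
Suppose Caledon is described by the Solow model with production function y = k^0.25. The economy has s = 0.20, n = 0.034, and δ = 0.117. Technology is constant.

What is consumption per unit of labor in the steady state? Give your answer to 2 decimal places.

Steady state requires s·f(k) = (n + δ)·k, i.e. s·k^α = (n + δ)·k.
Rearranging, k^(1−α) = s / (n + δ).
k^0.75 = 0.20 / (0.034 + 0.117) = 0.20 / 0.151 = 1.3245
k* = 1.3245^(1/0.75) ≈ 1.4546
y* = (k*)^α = 1.4546^0.25 ≈ 1.0982
c* = (1 − s)·y* = (1 − 0.20) × 1.0982 ≈ 0.8786

c* = 0.88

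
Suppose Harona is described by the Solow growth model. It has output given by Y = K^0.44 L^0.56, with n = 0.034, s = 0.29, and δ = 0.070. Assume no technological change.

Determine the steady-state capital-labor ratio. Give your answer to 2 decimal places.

k* = 6.24

Steady state requires s·f(k) = (n + δ)·k, i.e. s·k^α = (n + δ)·k.
Dividing both sides by k: k^(1−α) = s / (n + δ).
k^0.56 = 0.29 / (0.034 + 0.070) = 0.29 / 0.104 = 2.7885
k* = 2.7885^(1/0.56) ≈ 6.2417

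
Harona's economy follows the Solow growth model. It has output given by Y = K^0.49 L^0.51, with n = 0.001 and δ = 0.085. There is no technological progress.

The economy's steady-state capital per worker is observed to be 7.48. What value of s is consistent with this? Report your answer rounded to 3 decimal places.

At the steady state, Δk = 0, so s·k^α = (n + δ)·k.
So s / (n + δ) = (k*)^(1−α) = 7.48^0.51 = 2.7906.
Therefore s = 2.7906 × (n + δ) = 2.7906 × 0.086 = 0.2400.

s ≈ 0.240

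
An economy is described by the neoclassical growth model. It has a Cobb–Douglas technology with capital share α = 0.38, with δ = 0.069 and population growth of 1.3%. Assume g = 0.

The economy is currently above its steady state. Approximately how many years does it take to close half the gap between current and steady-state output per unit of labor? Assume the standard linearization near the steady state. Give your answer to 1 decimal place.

about 13.6 years

Near the steady state the convergence rate is λ = (1 − α)(n + δ).
λ = (1 − 0.38) × 0.082 = 0.62 × 0.082 = 0.05084
Half-life = ln 2 / λ = 0.6931 / 0.05084 ≈ 13.63 years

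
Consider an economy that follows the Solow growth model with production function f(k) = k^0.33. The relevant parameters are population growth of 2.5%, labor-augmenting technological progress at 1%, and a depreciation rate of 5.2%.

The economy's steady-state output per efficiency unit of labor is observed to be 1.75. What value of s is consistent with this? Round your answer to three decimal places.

s ≈ 0.271

Steady state requires s·f(k) = (n + g + δ)·k, i.e. s·k^α = (n + g + δ)·k.
Since y* = [s/(n + g + δ)]^(α/(1−α)), we have s/(n + g + δ) = (y*)^((1−α)/α) = 1.75^2.0303 = 3.1149.
Therefore s = 3.1149 × (n + g + δ) = 3.1149 × 0.087 = 0.2710.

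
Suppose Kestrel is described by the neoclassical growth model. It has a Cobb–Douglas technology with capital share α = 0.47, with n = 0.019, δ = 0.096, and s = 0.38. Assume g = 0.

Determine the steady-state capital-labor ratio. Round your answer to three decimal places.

k* = 9.537

At the steady state, Δk = 0, so s·k^α = (n + δ)·k.
Dividing both sides by k: k^(1−α) = s / (n + δ).
k^0.53 = 0.38 / (0.019 + 0.096) = 0.38 / 0.115 = 3.3043
k* = 3.3043^(1/0.53) ≈ 9.5366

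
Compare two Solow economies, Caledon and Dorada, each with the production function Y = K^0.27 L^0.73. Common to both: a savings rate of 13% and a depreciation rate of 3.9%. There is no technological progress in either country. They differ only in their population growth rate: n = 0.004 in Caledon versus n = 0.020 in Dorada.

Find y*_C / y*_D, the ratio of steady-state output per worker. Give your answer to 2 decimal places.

y*_C / y*_D ≈ 1.12

Steady-state y* = [s/(n + δ)]^(α/(1−α)), so the ratio is [ (s_C/(n + δ)_C) / (s_D/(n + δ)_D) ]^0.3699.
s_C/(n + δ)_C = 0.13/0.043 = 3.0233; s_D/(n + δ)_D = 0.13/0.059 = 2.2034.
Ratio = (3.0233/2.2034)^0.3699 = 1.3721^0.3699 ≈ 1.1241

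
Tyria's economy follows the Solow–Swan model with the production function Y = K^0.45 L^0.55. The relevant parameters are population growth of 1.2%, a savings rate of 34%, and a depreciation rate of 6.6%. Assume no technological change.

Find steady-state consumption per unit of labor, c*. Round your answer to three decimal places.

c* = 2.201

At the steady state, Δk = 0, so s·k^α = (n + δ)·k.
Dividing both sides by k: k^(1−α) = s / (n + δ).
k^0.55 = 0.34 / (0.012 + 0.066) = 0.34 / 0.078 = 4.3590
k* = 4.3590^(1/0.55) ≈ 14.5386
y* = (k*)^α = 14.5386^0.45 ≈ 3.3353
c* = (1 − s)·y* = (1 − 0.34) × 3.3353 ≈ 2.2013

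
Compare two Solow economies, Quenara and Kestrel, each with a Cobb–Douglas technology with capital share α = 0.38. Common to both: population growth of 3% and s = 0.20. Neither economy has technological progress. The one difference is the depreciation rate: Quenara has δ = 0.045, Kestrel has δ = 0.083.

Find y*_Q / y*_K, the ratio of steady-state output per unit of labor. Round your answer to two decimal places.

Steady-state y* = [s/(n + δ)]^(α/(1−α)), so the ratio is [ (s_Q/(n + δ)_Q) / (s_K/(n + δ)_K) ]^0.6129.
s_Q/(n + δ)_Q = 0.20/0.075 = 2.6667; s_K/(n + δ)_K = 0.20/0.113 = 1.7699.
Ratio = (2.6667/1.7699)^0.6129 = 1.5067^0.6129 ≈ 1.2856

y*_Q / y*_K ≈ 1.29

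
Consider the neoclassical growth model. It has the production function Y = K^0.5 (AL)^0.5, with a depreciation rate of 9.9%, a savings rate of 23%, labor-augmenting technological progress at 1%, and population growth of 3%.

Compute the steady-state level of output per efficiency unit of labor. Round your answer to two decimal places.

y* ≈ 1.65

In steady state, investment equals break-even investment: s·k^α = (n + g + δ)·k.
Rearranging, k^(1−α) = s / (n + g + δ).
k^0.5 = 0.23 / (0.030 + 0.010 + 0.099) = 0.23 / 0.139 = 1.6547
k* = 1.6547^(1/0.5) ≈ 2.7380
y* = (k*)^α = 2.7380^0.5 ≈ 1.6547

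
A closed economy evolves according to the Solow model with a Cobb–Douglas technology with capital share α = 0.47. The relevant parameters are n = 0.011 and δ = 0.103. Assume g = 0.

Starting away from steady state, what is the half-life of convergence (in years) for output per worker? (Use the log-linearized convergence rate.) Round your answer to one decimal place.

about 11.5 years

Near the steady state the convergence rate is λ = (1 − α)(n + δ).
λ = (1 − 0.47) × 0.114 = 0.53 × 0.114 = 0.06042
Half-life = ln 2 / λ = 0.6931 / 0.06042 ≈ 11.47 years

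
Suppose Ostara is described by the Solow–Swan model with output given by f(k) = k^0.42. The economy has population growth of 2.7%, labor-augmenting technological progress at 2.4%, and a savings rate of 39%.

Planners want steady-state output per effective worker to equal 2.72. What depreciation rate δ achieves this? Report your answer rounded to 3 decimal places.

δ ≈ 0.047

Steady state requires s·f(k) = (n + g + δ)·k, i.e. s·k^α = (n + g + δ)·k.
Since y* = [s/(n + g + δ)]^(α/(1−α)), we have s/(n + g + δ) = (y*)^((1−α)/α) = 2.72^1.381 = 3.9824.
Therefore n + g + δ = s / 3.9824 = 0.39 / 3.9824 = 0.0979, so δ = 0.0979 − 0.051 = 0.0469.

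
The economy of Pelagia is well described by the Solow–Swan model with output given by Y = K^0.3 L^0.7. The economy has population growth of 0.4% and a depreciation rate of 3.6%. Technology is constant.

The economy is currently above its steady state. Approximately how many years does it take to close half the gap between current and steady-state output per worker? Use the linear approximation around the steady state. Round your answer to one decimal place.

half-life ≈ 24.8 years

Near the steady state the convergence rate is λ = (1 − α)(n + δ).
λ = (1 − 0.3) × 0.040 = 0.7 × 0.040 = 0.0280
Half-life = ln 2 / λ = 0.6931 / 0.0280 ≈ 24.75 years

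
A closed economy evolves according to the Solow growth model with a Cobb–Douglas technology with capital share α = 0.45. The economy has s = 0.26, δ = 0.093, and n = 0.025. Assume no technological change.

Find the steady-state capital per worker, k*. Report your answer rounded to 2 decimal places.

k* = 4.21

Steady state requires s·f(k) = (n + δ)·k, i.e. s·k^α = (n + δ)·k.
Dividing both sides by k: k^(1−α) = s / (n + δ).
k^0.55 = 0.26 / (0.025 + 0.093) = 0.26 / 0.118 = 2.2034
k* = 2.2034^(1/0.55) ≈ 4.2054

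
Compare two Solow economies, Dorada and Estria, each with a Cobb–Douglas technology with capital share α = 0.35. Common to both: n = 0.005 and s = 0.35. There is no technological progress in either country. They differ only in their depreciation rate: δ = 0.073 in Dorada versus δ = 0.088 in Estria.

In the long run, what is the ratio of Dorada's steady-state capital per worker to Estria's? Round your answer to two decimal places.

Steady-state k* = [s/(n + δ)]^(1/(1−α)), so the ratio is [ (s_D/(n + δ)_D) / (s_E/(n + δ)_E) ]^1.5385.
s_D/(n + δ)_D = 0.35/0.078 = 4.4872; s_E/(n + δ)_E = 0.35/0.093 = 3.7634.
Ratio = (4.4872/3.7634)^1.5385 = 1.1923^1.5385 ≈ 1.3107

ratio ≈ 1.31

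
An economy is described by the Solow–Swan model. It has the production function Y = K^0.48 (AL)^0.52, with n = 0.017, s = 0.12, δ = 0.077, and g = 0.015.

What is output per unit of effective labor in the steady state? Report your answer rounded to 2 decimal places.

Steady state requires s·f(k) = (n + g + δ)·k, i.e. s·k^α = (n + g + δ)·k.
Rearranging, k^(1−α) = s / (n + g + δ).
k^0.52 = 0.12 / (0.017 + 0.015 + 0.077) = 0.12 / 0.109 = 1.1009
k* = 1.1009^(1/0.52) ≈ 1.2031
y* = (k*)^α = 1.2031^0.48 ≈ 1.0928

y* ≈ 1.09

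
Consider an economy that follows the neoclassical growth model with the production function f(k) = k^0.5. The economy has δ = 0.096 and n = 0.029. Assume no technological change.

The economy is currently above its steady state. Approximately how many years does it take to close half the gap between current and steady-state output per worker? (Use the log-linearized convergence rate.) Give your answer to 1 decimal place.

Near the steady state the convergence rate is λ = (1 − α)(n + δ).
λ = (1 − 0.5) × 0.125 = 0.5 × 0.125 = 0.0625
Half-life = ln 2 / λ = 0.6931 / 0.0625 ≈ 11.09 years

half-life ≈ 11.1 years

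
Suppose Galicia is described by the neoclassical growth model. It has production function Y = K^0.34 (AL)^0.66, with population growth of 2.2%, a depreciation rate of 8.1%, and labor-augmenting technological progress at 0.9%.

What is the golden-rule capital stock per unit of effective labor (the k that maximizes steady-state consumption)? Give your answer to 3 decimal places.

The golden rule sets f'(k) = n + g + δ, i.e. α·k^(α−1) = n + g + δ.
So k^(1−α) = α / (n + g + δ) = 0.34 / 0.112 = 3.0357.
k_gold = 3.0357^(1/0.66) ≈ 5.3789

k_gold ≈ 5.379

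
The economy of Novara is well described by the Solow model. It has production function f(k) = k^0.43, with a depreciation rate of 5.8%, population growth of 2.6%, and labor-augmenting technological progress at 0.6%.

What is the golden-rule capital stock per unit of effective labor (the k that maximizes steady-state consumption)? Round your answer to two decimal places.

The golden rule sets f'(k) = n + g + δ, i.e. α·k^(α−1) = n + g + δ.
So k^(1−α) = α / (n + g + δ) = 0.43 / 0.090 = 4.7778.
k_gold = 4.7778^(1/0.57) ≈ 15.5463

k_gold ≈ 15.55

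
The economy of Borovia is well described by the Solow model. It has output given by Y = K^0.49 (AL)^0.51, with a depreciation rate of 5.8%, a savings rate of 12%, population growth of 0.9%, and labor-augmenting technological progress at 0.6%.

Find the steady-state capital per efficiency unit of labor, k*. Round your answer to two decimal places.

k* = 2.65

In steady state, investment equals break-even investment: s·k^α = (n + g + δ)·k.
Dividing both sides by k: k^(1−α) = s / (n + g + δ).
k^0.51 = 0.12 / (0.009 + 0.006 + 0.058) = 0.12 / 0.073 = 1.6438
k* = 1.6438^(1/0.51) ≈ 2.6499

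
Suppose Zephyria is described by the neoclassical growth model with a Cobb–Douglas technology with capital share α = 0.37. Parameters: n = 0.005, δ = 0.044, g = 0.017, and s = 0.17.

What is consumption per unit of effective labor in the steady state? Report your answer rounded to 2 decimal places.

c* = 1.45

In steady state, investment equals break-even investment: s·k^α = (n + g + δ)·k.
Rearranging, k^(1−α) = s / (n + g + δ).
k^0.63 = 0.17 / (0.005 + 0.017 + 0.044) = 0.17 / 0.066 = 2.5758
k* = 2.5758^(1/0.63) ≈ 4.4899
y* = (k*)^α = 4.4899^0.37 ≈ 1.7431
c* = (1 − s)·y* = (1 − 0.17) × 1.7431 ≈ 1.4468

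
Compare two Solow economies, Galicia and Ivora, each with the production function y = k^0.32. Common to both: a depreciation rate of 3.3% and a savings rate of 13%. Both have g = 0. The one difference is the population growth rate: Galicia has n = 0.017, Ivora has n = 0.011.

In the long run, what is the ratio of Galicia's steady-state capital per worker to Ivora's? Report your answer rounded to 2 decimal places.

Steady-state k* = [s/(n + δ)]^(1/(1−α)), so the ratio is [ (s_G/(n + δ)_G) / (s_I/(n + δ)_I) ]^1.4706.
s_G/(n + δ)_G = 0.13/0.050 = 2.6000; s_I/(n + δ)_I = 0.13/0.044 = 2.9545.
Ratio = (2.6000/2.9545)^1.4706 = 0.8800^1.4706 ≈ 0.8286

k*_G / k*_I ≈ 0.83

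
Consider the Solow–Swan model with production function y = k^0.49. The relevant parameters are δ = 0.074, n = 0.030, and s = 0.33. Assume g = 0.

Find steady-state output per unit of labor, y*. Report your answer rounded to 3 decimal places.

y* ≈ 3.033

In steady state, investment equals break-even investment: s·k^α = (n + δ)·k.
Rearranging, k^(1−α) = s / (n + δ).
k^0.51 = 0.33 / (0.030 + 0.074) = 0.33 / 0.104 = 3.1731
k* = 3.1731^(1/0.51) ≈ 9.6228
y* = (k*)^α = 9.6228^0.49 ≈ 3.0326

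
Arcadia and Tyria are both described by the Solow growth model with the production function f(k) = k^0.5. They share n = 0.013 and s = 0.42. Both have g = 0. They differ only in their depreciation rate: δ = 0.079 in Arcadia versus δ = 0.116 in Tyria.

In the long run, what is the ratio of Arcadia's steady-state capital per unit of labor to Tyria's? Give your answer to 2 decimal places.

ratio ≈ 1.97

Steady-state k* = [s/(n + δ)]^(1/(1−α)), so the ratio is [ (s_A/(n + δ)_A) / (s_T/(n + δ)_T) ]^2.
s_A/(n + δ)_A = 0.42/0.092 = 4.5652; s_T/(n + δ)_T = 0.42/0.129 = 3.2558.
Ratio = (4.5652/3.2558)^2 = 1.4022^2 ≈ 1.9662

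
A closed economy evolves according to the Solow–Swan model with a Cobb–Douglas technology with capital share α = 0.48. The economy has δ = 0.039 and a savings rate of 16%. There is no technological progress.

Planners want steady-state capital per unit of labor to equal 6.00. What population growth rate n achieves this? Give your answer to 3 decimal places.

Steady state requires s·f(k) = (n + δ)·k, i.e. s·k^α = (n + δ)·k.
So s / (n + δ) = (k*)^(1−α) = 6.00^0.52 = 2.5389.
Therefore n + δ = s / 2.5389 = 0.16 / 2.5389 = 0.0630, so n = 0.0630 − 0.039 = 0.0240.

n ≈ 0.024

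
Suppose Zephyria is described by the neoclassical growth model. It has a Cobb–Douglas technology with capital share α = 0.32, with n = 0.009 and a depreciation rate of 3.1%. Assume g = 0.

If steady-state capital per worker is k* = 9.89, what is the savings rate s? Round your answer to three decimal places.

Steady state requires s·f(k) = (n + δ)·k, i.e. s·k^α = (n + δ)·k.
So s / (n + δ) = (k*)^(1−α) = 9.89^0.68 = 4.7504.
Therefore s = 4.7504 × (n + δ) = 4.7504 × 0.040 = 0.1900.

s ≈ 0.190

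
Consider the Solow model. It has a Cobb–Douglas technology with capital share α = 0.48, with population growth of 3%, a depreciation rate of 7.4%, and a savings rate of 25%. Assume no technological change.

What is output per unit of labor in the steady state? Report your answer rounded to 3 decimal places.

At the steady state, Δk = 0, so s·k^α = (n + δ)·k.
Rearranging, k^(1−α) = s / (n + δ).
k^0.52 = 0.25 / (0.030 + 0.074) = 0.25 / 0.104 = 2.4038
k* = 2.4038^(1/0.52) ≈ 5.4013
y* = (k*)^α = 5.4013^0.48 ≈ 2.2470

y* ≈ 2.247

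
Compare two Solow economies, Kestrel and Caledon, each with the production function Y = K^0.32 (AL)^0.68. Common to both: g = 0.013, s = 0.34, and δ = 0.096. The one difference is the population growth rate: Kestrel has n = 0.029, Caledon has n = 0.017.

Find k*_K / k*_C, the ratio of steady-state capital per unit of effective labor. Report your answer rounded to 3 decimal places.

Steady-state k* = [s/(n + g + δ)]^(1/(1−α)), so the ratio is [ (s_K/(n + g + δ)_K) / (s_C/(n + g + δ)_C) ]^1.4706.
s_K/(n + g + δ)_K = 0.34/0.138 = 2.4638; s_C/(n + g + δ)_C = 0.34/0.126 = 2.6984.
Ratio = (2.4638/2.6984)^1.4706 = 0.9131^1.4706 ≈ 0.8749

ratio ≈ 0.875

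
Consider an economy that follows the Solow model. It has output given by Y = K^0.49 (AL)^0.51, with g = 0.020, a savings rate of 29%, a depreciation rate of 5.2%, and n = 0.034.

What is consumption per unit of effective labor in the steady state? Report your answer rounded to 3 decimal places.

In steady state, investment equals break-even investment: s·k^α = (n + g + δ)·k.
Dividing both sides by k: k^(1−α) = s / (n + g + δ).
k^0.51 = 0.29 / (0.034 + 0.020 + 0.052) = 0.29 / 0.106 = 2.7358
k* = 2.7358^(1/0.51) ≈ 7.1950
y* = (k*)^α = 7.1950^0.49 ≈ 2.6299
c* = (1 − s)·y* = (1 − 0.29) × 2.6299 ≈ 1.8672

c* = 1.867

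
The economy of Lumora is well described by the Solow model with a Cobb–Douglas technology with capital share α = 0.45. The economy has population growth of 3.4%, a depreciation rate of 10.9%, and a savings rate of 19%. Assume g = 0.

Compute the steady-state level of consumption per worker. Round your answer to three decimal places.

c* ≈ 1.022

In steady state, investment equals break-even investment: s·k^α = (n + δ)·k.
Rearranging, k^(1−α) = s / (n + δ).
k^0.55 = 0.19 / (0.034 + 0.109) = 0.19 / 0.143 = 1.3287
k* = 1.3287^(1/0.55) ≈ 1.6765
y* = (k*)^α = 1.6765^0.45 ≈ 1.2618
c* = (1 − s)·y* = (1 − 0.19) × 1.2618 ≈ 1.0221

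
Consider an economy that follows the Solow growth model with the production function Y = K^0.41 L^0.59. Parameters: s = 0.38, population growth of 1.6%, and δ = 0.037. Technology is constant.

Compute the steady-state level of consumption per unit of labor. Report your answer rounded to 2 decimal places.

c* ≈ 2.44

At the steady state, Δk = 0, so s·k^α = (n + δ)·k.
Dividing both sides by k: k^(1−α) = s / (n + δ).
k^0.59 = 0.38 / (0.016 + 0.037) = 0.38 / 0.053 = 7.1698
k* = 7.1698^(1/0.59) ≈ 28.1846
y* = (k*)^α = 28.1846^0.41 ≈ 3.9310
c* = (1 − s)·y* = (1 − 0.38) × 3.9310 ≈ 2.4372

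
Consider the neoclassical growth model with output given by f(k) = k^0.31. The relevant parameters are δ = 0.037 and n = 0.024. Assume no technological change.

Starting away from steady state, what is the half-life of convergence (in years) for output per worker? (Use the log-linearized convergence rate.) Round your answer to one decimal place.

about 16.5 years

Near the steady state the convergence rate is λ = (1 − α)(n + δ).
λ = (1 − 0.31) × 0.061 = 0.69 × 0.061 = 0.04209
Half-life = ln 2 / λ = 0.6931 / 0.04209 ≈ 16.47 years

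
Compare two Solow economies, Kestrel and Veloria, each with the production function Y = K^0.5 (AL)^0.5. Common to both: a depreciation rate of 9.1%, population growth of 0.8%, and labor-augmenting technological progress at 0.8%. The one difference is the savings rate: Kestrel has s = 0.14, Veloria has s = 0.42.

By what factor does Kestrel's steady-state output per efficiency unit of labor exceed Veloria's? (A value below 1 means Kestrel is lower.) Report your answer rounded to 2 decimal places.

Steady-state y* = [s/(n + g + δ)]^(α/(1−α)), so the ratio is [ (s_K/(n + g + δ)_K) / (s_V/(n + g + δ)_V) ]^1.
s_K/(n + g + δ)_K = 0.14/0.107 = 1.3084; s_V/(n + g + δ)_V = 0.42/0.107 = 3.9252.
Ratio = (1.3084/3.9252)^1 = 0.3333^1 ≈ 0.3333

ratio ≈ 0.33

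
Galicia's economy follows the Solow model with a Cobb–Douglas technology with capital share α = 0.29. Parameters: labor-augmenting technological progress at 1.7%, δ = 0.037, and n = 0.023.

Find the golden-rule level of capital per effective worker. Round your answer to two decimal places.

The golden rule sets f'(k) = n + g + δ, i.e. α·k^(α−1) = n + g + δ.
So k^(1−α) = α / (n + g + δ) = 0.29 / 0.077 = 3.7662.
k_gold = 3.7662^(1/0.71) ≈ 6.4734

k_gold ≈ 6.47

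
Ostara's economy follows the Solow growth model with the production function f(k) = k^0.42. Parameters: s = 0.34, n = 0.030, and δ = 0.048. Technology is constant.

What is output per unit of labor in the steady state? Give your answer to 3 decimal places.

y* ≈ 2.904

In steady state, investment equals break-even investment: s·k^α = (n + δ)·k.
Dividing both sides by k: k^(1−α) = s / (n + δ).
k^0.58 = 0.34 / (0.030 + 0.048) = 0.34 / 0.078 = 4.3590
k* = 4.3590^(1/0.58) ≈ 12.6588
y* = (k*)^α = 12.6588^0.42 ≈ 2.9041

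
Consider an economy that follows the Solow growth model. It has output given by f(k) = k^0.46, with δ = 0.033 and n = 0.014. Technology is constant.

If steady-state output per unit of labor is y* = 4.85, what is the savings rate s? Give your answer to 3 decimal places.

At the steady state, Δk = 0, so s·k^α = (n + δ)·k.
Since y* = [s/(n + δ)]^(α/(1−α)), we have s/(n + δ) = (y*)^((1−α)/α) = 4.85^1.1739 = 6.3825.
Therefore s = 6.3825 × (n + δ) = 6.3825 × 0.047 = 0.3000.

s ≈ 0.300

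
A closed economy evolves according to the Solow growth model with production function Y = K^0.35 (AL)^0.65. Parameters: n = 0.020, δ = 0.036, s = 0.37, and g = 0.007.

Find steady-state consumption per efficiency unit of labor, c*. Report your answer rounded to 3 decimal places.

Steady state requires s·f(k) = (n + g + δ)·k, i.e. s·k^α = (n + g + δ)·k.
Rearranging, k^(1−α) = s / (n + g + δ).
k^0.65 = 0.37 / (0.020 + 0.007 + 0.036) = 0.37 / 0.063 = 5.8730
k* = 5.8730^(1/0.65) ≈ 15.2357
y* = (k*)^α = 15.2357^0.35 ≈ 2.5942
c* = (1 − s)·y* = (1 − 0.37) × 2.5942 ≈ 1.6343

c* = 1.634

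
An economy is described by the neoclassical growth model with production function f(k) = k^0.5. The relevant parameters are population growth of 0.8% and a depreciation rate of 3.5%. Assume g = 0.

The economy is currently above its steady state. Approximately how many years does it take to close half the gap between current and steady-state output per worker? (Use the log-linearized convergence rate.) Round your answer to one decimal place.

Near the steady state the convergence rate is λ = (1 − α)(n + δ).
λ = (1 − 0.5) × 0.043 = 0.5 × 0.043 = 0.0215
Half-life = ln 2 / λ = 0.6931 / 0.0215 ≈ 32.24 years

about 32.2 years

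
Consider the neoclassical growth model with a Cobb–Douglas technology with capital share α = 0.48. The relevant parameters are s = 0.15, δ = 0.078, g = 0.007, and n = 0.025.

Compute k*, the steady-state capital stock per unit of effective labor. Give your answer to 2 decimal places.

At the steady state, Δk = 0, so s·k^α = (n + g + δ)·k.
Dividing both sides by k: k^(1−α) = s / (n + g + δ).
k^0.52 = 0.15 / (0.025 + 0.007 + 0.078) = 0.15 / 0.110 = 1.3636
k* = 1.3636^(1/0.52) ≈ 1.8156

k* ≈ 1.82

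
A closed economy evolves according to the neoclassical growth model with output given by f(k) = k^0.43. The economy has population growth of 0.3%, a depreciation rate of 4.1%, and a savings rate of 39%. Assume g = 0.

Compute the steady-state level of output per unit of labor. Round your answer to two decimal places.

y* ≈ 5.19

Steady state requires s·f(k) = (n + δ)·k, i.e. s·k^α = (n + δ)·k.
Dividing both sides by k: k^(1−α) = s / (n + δ).
k^0.57 = 0.39 / (0.003 + 0.041) = 0.39 / 0.044 = 8.8636
k* = 8.8636^(1/0.57) ≈ 45.9699
y* = (k*)^α = 45.9699^0.43 ≈ 5.1864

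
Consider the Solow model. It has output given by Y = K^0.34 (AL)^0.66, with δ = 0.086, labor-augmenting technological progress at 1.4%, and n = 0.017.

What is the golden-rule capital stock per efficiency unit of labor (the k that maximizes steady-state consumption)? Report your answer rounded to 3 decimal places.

k_gold ≈ 5.035

The golden rule sets f'(k) = n + g + δ, i.e. α·k^(α−1) = n + g + δ.
So k^(1−α) = α / (n + g + δ) = 0.34 / 0.117 = 2.9060.
k_gold = 2.9060^(1/0.66) ≈ 5.0346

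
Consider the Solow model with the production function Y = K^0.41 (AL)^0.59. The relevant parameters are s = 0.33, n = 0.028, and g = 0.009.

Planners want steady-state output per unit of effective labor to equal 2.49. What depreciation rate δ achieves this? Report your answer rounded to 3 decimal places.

δ ≈ 0.052

Steady state requires s·f(k) = (n + g + δ)·k, i.e. s·k^α = (n + g + δ)·k.
Since y* = [s/(n + g + δ)]^(α/(1−α)), we have s/(n + g + δ) = (y*)^((1−α)/α) = 2.49^1.439 = 3.7165.
Therefore n + g + δ = s / 3.7165 = 0.33 / 3.7165 = 0.0888, so δ = 0.0888 − 0.037 = 0.0518.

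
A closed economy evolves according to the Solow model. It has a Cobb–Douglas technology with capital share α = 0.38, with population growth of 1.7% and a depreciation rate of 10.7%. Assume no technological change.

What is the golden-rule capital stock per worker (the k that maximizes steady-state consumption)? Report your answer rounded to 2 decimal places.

k_gold ≈ 6.09

The golden rule sets f'(k) = n + δ, i.e. α·k^(α−1) = n + δ.
So k^(1−α) = α / (n + δ) = 0.38 / 0.124 = 3.0645.
k_gold = 3.0645^(1/0.62) ≈ 6.0877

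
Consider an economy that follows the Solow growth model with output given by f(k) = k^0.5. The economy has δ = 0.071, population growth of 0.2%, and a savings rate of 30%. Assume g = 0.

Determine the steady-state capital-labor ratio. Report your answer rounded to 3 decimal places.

k* ≈ 16.889

Steady state requires s·f(k) = (n + δ)·k, i.e. s·k^α = (n + δ)·k.
Dividing both sides by k: k^(1−α) = s / (n + δ).
k^0.5 = 0.30 / (0.002 + 0.071) = 0.30 / 0.073 = 4.1096
k* = 4.1096^(1/0.5) ≈ 16.8888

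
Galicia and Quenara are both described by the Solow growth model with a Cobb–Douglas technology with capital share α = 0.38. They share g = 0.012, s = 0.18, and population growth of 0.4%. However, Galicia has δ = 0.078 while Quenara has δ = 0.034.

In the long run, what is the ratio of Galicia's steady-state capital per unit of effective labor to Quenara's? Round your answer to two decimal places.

k*_G / k*_Q ≈ 0.36

Steady-state k* = [s/(n + g + δ)]^(1/(1−α)), so the ratio is [ (s_G/(n + g + δ)_G) / (s_Q/(n + g + δ)_Q) ]^1.6129.
s_G/(n + g + δ)_G = 0.18/0.094 = 1.9149; s_Q/(n + g + δ)_Q = 0.18/0.050 = 3.6000.
Ratio = (1.9149/3.6000)^1.6129 = 0.5319^1.6129 ≈ 0.3612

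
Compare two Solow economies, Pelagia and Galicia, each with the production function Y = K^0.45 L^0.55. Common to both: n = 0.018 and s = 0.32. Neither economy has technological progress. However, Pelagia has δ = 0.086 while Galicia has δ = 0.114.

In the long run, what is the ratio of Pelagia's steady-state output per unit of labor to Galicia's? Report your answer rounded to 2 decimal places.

Steady-state y* = [s/(n + δ)]^(α/(1−α)), so the ratio is [ (s_P/(n + δ)_P) / (s_G/(n + δ)_G) ]^0.8182.
s_P/(n + δ)_P = 0.32/0.104 = 3.0769; s_G/(n + δ)_G = 0.32/0.132 = 2.4242.
Ratio = (3.0769/2.4242)^0.8182 = 1.2692^0.8182 ≈ 1.2154

ratio ≈ 1.22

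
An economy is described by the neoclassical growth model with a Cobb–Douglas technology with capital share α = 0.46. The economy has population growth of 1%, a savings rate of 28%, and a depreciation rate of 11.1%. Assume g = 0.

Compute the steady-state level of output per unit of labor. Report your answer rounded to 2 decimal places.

y* = 2.04

At the steady state, Δk = 0, so s·k^α = (n + δ)·k.
Dividing both sides by k: k^(1−α) = s / (n + δ).
k^0.54 = 0.28 / (0.010 + 0.111) = 0.28 / 0.121 = 2.3140
k* = 2.3140^(1/0.54) ≈ 4.7288
y* = (k*)^α = 4.7288^0.46 ≈ 2.0436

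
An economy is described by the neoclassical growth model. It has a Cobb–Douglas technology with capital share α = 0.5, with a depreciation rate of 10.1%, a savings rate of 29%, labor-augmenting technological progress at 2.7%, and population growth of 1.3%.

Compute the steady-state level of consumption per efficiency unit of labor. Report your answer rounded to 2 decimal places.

At the steady state, Δk = 0, so s·k^α = (n + g + δ)·k.
Rearranging, k^(1−α) = s / (n + g + δ).
k^0.5 = 0.29 / (0.013 + 0.027 + 0.101) = 0.29 / 0.141 = 2.0567
k* = 2.0567^(1/0.5) ≈ 4.2300
y* = (k*)^α = 4.2300^0.5 ≈ 2.0567
c* = (1 − s)·y* = (1 − 0.29) × 2.0567 ≈ 1.4603

c* ≈ 1.46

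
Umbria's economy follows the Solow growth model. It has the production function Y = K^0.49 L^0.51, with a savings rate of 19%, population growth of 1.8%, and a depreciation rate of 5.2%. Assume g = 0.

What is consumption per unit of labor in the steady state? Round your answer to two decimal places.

c* ≈ 2.11

In steady state, investment equals break-even investment: s·k^α = (n + δ)·k.
Rearranging, k^(1−α) = s / (n + δ).
k^0.51 = 0.19 / (0.018 + 0.052) = 0.19 / 0.070 = 2.7143
k* = 2.7143^(1/0.51) ≈ 7.0845
y* = (k*)^α = 7.0845^0.49 ≈ 2.6101
c* = (1 − s)·y* = (1 − 0.19) × 2.6101 ≈ 2.1142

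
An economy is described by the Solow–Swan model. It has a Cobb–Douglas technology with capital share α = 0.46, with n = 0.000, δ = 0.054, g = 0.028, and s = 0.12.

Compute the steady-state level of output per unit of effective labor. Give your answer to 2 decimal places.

Steady state requires s·f(k) = (n + g + δ)·k, i.e. s·k^α = (n + g + δ)·k.
Dividing both sides by k: k^(1−α) = s / (n + g + δ).
k^0.54 = 0.12 / (0.000 + 0.028 + 0.054) = 0.12 / 0.082 = 1.4634
k* = 1.4634^(1/0.54) ≈ 2.0241
y* = (k*)^α = 2.0241^0.46 ≈ 1.3831

y* ≈ 1.38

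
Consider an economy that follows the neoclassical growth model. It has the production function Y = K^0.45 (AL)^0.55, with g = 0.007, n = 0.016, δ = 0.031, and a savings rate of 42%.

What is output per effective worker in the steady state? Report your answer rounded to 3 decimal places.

In steady state, investment equals break-even investment: s·k^α = (n + g + δ)·k.
Rearranging, k^(1−α) = s / (n + g + δ).
k^0.55 = 0.42 / (0.016 + 0.007 + 0.031) = 0.42 / 0.054 = 7.7778
k* = 7.7778^(1/0.55) ≈ 41.6619
y* = (k*)^α = 41.6619^0.45 ≈ 5.3565

y* = 5.357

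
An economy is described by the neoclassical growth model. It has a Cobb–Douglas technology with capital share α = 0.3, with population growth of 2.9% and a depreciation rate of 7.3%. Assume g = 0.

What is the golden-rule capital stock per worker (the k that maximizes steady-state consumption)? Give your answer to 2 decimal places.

k_gold ≈ 4.67

The golden rule sets f'(k) = n + δ, i.e. α·k^(α−1) = n + δ.
So k^(1−α) = α / (n + δ) = 0.3 / 0.102 = 2.9412.
k_gold = 2.9412^(1/0.7) ≈ 4.6700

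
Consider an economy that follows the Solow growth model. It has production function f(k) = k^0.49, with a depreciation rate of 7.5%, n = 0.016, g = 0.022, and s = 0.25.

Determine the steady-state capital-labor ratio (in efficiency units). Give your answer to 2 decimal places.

At the steady state, Δk = 0, so s·k^α = (n + g + δ)·k.
Rearranging, k^(1−α) = s / (n + g + δ).
k^0.51 = 0.25 / (0.016 + 0.022 + 0.075) = 0.25 / 0.113 = 2.2124
k* = 2.2124^(1/0.51) ≈ 4.7446

k* ≈ 4.74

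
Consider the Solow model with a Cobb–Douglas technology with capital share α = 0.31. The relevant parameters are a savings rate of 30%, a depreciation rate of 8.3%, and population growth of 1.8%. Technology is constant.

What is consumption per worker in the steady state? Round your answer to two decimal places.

In steady state, investment equals break-even investment: s·k^α = (n + δ)·k.
Dividing both sides by k: k^(1−α) = s / (n + δ).
k^0.69 = 0.30 / (0.018 + 0.083) = 0.30 / 0.101 = 2.9703
k* = 2.9703^(1/0.69) ≈ 4.8442
y* = (k*)^α = 4.8442^0.31 ≈ 1.6309
c* = (1 − s)·y* = (1 − 0.30) × 1.6309 ≈ 1.1416

c* ≈ 1.14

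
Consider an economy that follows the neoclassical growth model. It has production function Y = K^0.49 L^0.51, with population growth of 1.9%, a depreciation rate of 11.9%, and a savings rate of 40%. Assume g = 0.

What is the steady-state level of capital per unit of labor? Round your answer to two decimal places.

k* = 8.06

In steady state, investment equals break-even investment: s·k^α = (n + δ)·k.
Dividing both sides by k: k^(1−α) = s / (n + δ).
k^0.51 = 0.40 / (0.019 + 0.119) = 0.40 / 0.138 = 2.8986
k* = 2.8986^(1/0.51) ≈ 8.0585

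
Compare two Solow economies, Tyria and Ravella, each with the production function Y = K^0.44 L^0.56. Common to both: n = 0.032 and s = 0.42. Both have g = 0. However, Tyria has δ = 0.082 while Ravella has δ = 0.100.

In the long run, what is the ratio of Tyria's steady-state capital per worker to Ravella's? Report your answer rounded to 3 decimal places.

ratio ≈ 1.299

Steady-state k* = [s/(n + δ)]^(1/(1−α)), so the ratio is [ (s_T/(n + δ)_T) / (s_R/(n + δ)_R) ]^1.7857.
s_T/(n + δ)_T = 0.42/0.114 = 3.6842; s_R/(n + δ)_R = 0.42/0.132 = 3.1818.
Ratio = (3.6842/3.1818)^1.7857 = 1.1579^1.7857 ≈ 1.2993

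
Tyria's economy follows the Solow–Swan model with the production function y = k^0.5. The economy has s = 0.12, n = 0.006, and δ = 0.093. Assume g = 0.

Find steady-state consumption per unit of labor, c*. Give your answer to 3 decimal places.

In steady state, investment equals break-even investment: s·k^α = (n + δ)·k.
Dividing both sides by k: k^(1−α) = s / (n + δ).
k^0.5 = 0.12 / (0.006 + 0.093) = 0.12 / 0.099 = 1.2121
k* = 1.2121^(1/0.5) ≈ 1.4692
y* = (k*)^α = 1.4692^0.5 ≈ 1.2121
c* = (1 − s)·y* = (1 − 0.12) × 1.2121 ≈ 1.0666

c* ≈ 1.067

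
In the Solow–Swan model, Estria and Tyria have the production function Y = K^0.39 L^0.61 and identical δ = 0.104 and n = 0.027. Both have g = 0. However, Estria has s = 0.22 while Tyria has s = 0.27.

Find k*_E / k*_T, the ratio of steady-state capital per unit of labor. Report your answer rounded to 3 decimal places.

Steady-state k* = [s/(n + δ)]^(1/(1−α)), so the ratio is [ (s_E/(n + δ)_E) / (s_T/(n + δ)_T) ]^1.6393.
s_E/(n + δ)_E = 0.22/0.131 = 1.6794; s_T/(n + δ)_T = 0.27/0.131 = 2.0611.
Ratio = (1.6794/2.0611)^1.6393 = 0.8148^1.6393 ≈ 0.7148

ratio ≈ 0.715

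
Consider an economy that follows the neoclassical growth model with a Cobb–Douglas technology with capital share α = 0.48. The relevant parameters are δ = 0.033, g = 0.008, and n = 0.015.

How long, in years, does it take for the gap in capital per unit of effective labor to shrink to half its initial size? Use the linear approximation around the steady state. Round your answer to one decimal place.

Near the steady state the convergence rate is λ = (1 − α)(n + g + δ).
λ = (1 − 0.48) × 0.056 = 0.52 × 0.056 = 0.02912
Half-life = ln 2 / λ = 0.6931 / 0.02912 ≈ 23.80 years

half-life ≈ 23.8 years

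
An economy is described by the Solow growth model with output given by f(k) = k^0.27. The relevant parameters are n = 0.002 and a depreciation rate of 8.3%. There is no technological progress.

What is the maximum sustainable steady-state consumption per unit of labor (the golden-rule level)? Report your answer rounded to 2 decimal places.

At the golden rule, f'(k) = n + δ, so α·k^(α−1) = n + δ and k_gold = (α/(n + δ))^(1/(1−α)).
k_gold = (0.27/0.085)^(1/0.73) = 3.1765^1.3699 ≈ 4.8710
c_gold = f(k_gold) − (n + δ)·k_gold = 1.5334 − 0.085×4.8710 ≈ 1.1194

c_gold ≈ 1.12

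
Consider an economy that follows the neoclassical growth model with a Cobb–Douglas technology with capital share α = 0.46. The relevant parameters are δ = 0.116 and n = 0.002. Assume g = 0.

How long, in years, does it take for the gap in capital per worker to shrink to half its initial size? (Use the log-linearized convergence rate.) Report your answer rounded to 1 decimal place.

Near the steady state the convergence rate is λ = (1 − α)(n + δ).
λ = (1 − 0.46) × 0.118 = 0.54 × 0.118 = 0.06372
Half-life = ln 2 / λ = 0.6931 / 0.06372 ≈ 10.88 years

about 10.9 years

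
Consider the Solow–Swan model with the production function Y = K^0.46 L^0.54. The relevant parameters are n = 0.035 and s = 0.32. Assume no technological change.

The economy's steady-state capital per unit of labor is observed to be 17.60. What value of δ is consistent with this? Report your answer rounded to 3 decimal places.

δ ≈ 0.033

In steady state, investment equals break-even investment: s·k^α = (n + δ)·k.
So s / (n + δ) = (k*)^(1−α) = 17.60^0.54 = 4.7052.
Therefore n + δ = s / 4.7052 = 0.32 / 4.7052 = 0.0680, so δ = 0.0680 − 0.035 = 0.0330.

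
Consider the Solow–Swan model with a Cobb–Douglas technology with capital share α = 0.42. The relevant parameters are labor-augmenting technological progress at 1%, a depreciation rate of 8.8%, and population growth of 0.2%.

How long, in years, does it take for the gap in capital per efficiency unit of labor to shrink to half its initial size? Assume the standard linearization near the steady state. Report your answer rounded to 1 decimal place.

Near the steady state the convergence rate is λ = (1 − α)(n + g + δ).
λ = (1 − 0.42) × 0.100 = 0.58 × 0.100 = 0.0580
Half-life = ln 2 / λ = 0.6931 / 0.0580 ≈ 11.95 years

half-life ≈ 12.0 years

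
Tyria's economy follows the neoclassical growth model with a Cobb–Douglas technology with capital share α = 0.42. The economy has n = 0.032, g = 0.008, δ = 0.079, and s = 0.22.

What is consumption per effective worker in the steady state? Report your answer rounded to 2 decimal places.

At the steady state, Δk = 0, so s·k^α = (n + g + δ)·k.
Rearranging, k^(1−α) = s / (n + g + δ).
k^0.58 = 0.22 / (0.032 + 0.008 + 0.079) = 0.22 / 0.119 = 1.8487
k* = 1.8487^(1/0.58) ≈ 2.8848
y* = (k*)^α = 2.8848^0.42 ≈ 1.5604
c* = (1 − s)·y* = (1 − 0.22) × 1.5604 ≈ 1.2171

c* ≈ 1.22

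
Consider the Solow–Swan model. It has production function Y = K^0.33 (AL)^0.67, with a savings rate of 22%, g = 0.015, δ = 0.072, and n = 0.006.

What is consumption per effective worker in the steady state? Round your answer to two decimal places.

c* ≈ 1.19

Steady state requires s·f(k) = (n + g + δ)·k, i.e. s·k^α = (n + g + δ)·k.
Rearranging, k^(1−α) = s / (n + g + δ).
k^0.67 = 0.22 / (0.006 + 0.015 + 0.072) = 0.22 / 0.093 = 2.3656
k* = 2.3656^(1/0.67) ≈ 3.6151
y* = (k*)^α = 3.6151^0.33 ≈ 1.5282
c* = (1 − s)·y* = (1 − 0.22) × 1.5282 ≈ 1.1920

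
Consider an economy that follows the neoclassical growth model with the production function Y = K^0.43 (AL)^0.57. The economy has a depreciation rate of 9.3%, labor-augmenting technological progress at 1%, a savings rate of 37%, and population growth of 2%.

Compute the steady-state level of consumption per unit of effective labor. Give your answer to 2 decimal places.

At the steady state, Δk = 0, so s·k^α = (n + g + δ)·k.
Rearranging, k^(1−α) = s / (n + g + δ).
k^0.57 = 0.37 / (0.020 + 0.010 + 0.093) = 0.37 / 0.123 = 3.0081
k* = 3.0081^(1/0.57) ≈ 6.9041
y* = (k*)^α = 6.9041^0.43 ≈ 2.2952
c* = (1 − s)·y* = (1 − 0.37) × 2.2952 ≈ 1.4460

c* ≈ 1.45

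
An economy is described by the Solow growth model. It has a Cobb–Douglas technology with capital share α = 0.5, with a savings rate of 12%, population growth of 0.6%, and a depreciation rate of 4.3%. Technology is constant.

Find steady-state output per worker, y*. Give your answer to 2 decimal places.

y* = 2.45

In steady state, investment equals break-even investment: s·k^α = (n + δ)·k.
Rearranging, k^(1−α) = s / (n + δ).
k^0.5 = 0.12 / (0.006 + 0.043) = 0.12 / 0.049 = 2.4490
k* = 2.4490^(1/0.5) ≈ 5.9976
y* = (k*)^α = 5.9976^0.5 ≈ 2.4490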